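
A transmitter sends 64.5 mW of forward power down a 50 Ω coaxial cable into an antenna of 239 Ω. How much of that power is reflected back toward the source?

Γ = (239 − 50)/(239 + 50) = 0.654
|Γ|² = 0.428
P_refl = |Γ|²·P_inc = 27.6 mW, P_del = (1 − |Γ|²)·P_inc = 36.9 mW

P_reflected ≈ 27.6 mW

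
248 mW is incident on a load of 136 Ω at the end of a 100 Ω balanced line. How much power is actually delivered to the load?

Γ = (136 − 100)/(136 + 100) = 0.153
|Γ|² = 0.0233
P_refl = |Γ|²·P_inc = 5.77 mW, P_del = (1 − |Γ|²)·P_inc = 242 mW

P_delivered ≈ 242 mW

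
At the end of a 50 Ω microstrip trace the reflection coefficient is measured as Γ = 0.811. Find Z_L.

Z_L = Z_0·(1 + Γ)/(1 − Γ) = 50·(1.81)/(0.189)

Z_L ≈ 479 Ω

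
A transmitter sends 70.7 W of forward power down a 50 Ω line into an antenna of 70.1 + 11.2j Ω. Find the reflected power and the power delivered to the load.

P_reflected ≈ 2.57 W; P_delivered ≈ 68.1 W

|Γ| = |(20.1 + j11.2)/(120.1 + j11.2)| = 0.191
|Γ|² = 0.0364
P_refl = |Γ|²·P_inc = 2.57 W, P_del = (1 − |Γ|²)·P_inc = 68.1 W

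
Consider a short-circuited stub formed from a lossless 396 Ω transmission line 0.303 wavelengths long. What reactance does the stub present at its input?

X_in ≈ -1140 Ω (capacitive)

βl = 2π × 0.303 = 109°
tan(βl) = -2.89
For a short-circuited stub, Z_in = jZ_0·tan(βl)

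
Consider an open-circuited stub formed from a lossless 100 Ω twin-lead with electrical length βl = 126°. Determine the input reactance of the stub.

tan(βl) = -1.38
For an open-circuited stub, Z_in = −jZ_0·cot(βl) = −jZ_0/tan(βl)

X_in ≈ 72.7 Ω (inductive)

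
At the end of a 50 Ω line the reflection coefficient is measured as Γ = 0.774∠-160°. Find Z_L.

Z_L = Z_0·(1 + Γ)/(1 − Γ) = 50·(0.273 − j0.265)/(1.73 + j0.265)

Z_L ≈ 6.56 − j8.67 Ω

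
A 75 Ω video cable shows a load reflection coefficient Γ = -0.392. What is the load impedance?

Z_L ≈ 32.8 Ω

Z_L = Z_0·(1 + Γ)/(1 − Γ) = 75·(0.608)/(1.39)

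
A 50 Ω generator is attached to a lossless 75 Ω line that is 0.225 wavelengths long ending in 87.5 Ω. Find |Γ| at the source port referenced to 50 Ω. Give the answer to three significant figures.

βl = 2π × 0.225 = 81°
tan(βl) = 6.31
Z_in = Z_0·(Z_L + jZ_0·tanβl)/(Z_0 + jZ_L·tanβl) = 64.7 − j3.09 Ω
Γ_s = (Z_in − Z_s)/(Z_in + Z_s) = (14.7 − j3.09)/(115 − j3.09), |Γ_s| = 0.131

|Γ| ≈ 0.131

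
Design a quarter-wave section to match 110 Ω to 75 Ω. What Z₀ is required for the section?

Z_qwt ≈ 90.8 Ω

Z_qwt = √(Z_0·R_L) = √(75 × 110) = √8250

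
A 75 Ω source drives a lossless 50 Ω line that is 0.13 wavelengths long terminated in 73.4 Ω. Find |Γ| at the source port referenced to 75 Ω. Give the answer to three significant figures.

βl = 2π × 0.13 = 46.8°
tan(βl) = 1.06
Z_in = Z_0·(Z_L + jZ_0·tanβl)/(Z_0 + jZ_L·tanβl) = 45.5 − j17.9 Ω
Γ_s = (Z_in − Z_s)/(Z_in + Z_s) = (-29.5 − j17.9)/(120 − j17.9), |Γ_s| = 0.283

|Γ| ≈ 0.283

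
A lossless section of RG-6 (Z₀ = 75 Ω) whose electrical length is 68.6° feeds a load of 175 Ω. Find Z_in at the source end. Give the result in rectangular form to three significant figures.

Z_in ≈ 36.1 − j23.3 Ω

tan(βl) = tan(68.6°) = 2.55
Z_in = Z_0·(Z_L + jZ_0·tanβl)/(Z_0 + jZ_L·tanβl)
     = 75·(175 + j191)/(75 + j447)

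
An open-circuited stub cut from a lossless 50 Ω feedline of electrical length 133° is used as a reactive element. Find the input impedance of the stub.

tan(βl) = -1.07
For an open-circuited stub, Z_in = −jZ_0·cot(βl) = −jZ_0/tan(βl)

Z_in ≈ +j46.6 Ω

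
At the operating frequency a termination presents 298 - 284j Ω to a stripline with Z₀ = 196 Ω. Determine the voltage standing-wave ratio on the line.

Γ = (Z_L − Z_0)/(Z_L + Z_0) = (102 − j284)/(494 − j284)
|Γ| = 302/570 = 0.53
VSWR = (1 + |Γ|)/(1 − |Γ|) = 1.53/0.47

VSWR ≈ 3.25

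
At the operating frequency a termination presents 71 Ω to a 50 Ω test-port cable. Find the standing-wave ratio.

VSWR ≈ 1.42

For a purely resistive load, VSWR = R_L/Z_0 or Z_0/R_L (whichever > 1) = 71/50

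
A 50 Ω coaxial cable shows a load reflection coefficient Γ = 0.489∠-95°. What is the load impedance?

Z_L = Z_0·(1 + Γ)/(1 − Γ) = 50·(0.957 − j0.487)/(1.04 + j0.487)

Z_L ≈ 28.7 − j36.8 Ω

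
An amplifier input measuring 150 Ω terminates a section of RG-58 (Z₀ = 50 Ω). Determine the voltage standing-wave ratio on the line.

For a purely resistive load, VSWR = R_L/Z_0 or Z_0/R_L (whichever > 1) = 150/50

VSWR ≈ 3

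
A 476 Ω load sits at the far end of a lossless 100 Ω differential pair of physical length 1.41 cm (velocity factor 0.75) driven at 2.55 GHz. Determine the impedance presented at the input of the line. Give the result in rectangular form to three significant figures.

λ = v/f = 0.75·c / 2.55 GHz = 0.0882 m
βl = 2π·l/λ = 2π × 0.16 = 57.5°
tan(βl) = tan(57.5°) = 1.57
Z_in = Z_0·(Z_L + jZ_0·tanβl)/(Z_0 + jZ_L·tanβl)
     = 100·(476 + j157)/(100 + j748)

Z_in ≈ 29 − j59.8 Ω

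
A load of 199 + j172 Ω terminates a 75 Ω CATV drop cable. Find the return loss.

RL ≈ 3.67 dB

Γ = (124 + j172)/(274 + j172), |Γ| = 0.655
RL = −20·log₁₀|Γ| = −20·log₁₀(0.655)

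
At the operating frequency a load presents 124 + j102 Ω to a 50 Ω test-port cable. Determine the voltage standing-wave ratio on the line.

VSWR ≈ 4.33

Γ = (Z_L − Z_0)/(Z_L + Z_0) = (74 + j102)/(174 + j102)
|Γ| = 126/202 = 0.625
VSWR = (1 + |Γ|)/(1 − |Γ|) = 1.62/0.375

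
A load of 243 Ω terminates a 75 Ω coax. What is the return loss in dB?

Γ = (243 − 75)/(243 + 75) = 0.528
RL = −20·log₁₀|Γ| = −20·log₁₀(0.528)

RL ≈ 5.54 dB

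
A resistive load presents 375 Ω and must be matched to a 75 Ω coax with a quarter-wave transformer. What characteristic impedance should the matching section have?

Z_qwt ≈ 168 Ω

Z_qwt = √(Z_0·R_L) = √(75 × 375) = √28120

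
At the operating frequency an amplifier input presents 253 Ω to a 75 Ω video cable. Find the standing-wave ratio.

Γ = (253 − 75)/(253 + 75) = 0.543
VSWR = (1 + 0.543)/(1 − 0.543)

VSWR ≈ 3.37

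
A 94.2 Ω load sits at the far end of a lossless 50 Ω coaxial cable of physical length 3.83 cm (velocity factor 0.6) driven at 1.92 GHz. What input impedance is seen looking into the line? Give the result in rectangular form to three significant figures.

Z_in ≈ 53.7 + j33.2 Ω

λ = v/f = 0.6·c / 1.92 GHz = 0.0938 m
βl = 2π·l/λ = 2π × 0.409 = 147°
tan(βl) = tan(147°) = -0.648
Z_in = Z_0·(Z_L + jZ_0·tanβl)/(Z_0 + jZ_L·tanβl)
     = 50·(94.2 − j32.4)/(50 − j61)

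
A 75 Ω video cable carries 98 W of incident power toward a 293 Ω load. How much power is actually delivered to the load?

Γ = (293 − 75)/(293 + 75) = 0.592
|Γ|² = 0.351
P_refl = |Γ|²·P_inc = 34.4 W, P_del = (1 − |Γ|²)·P_inc = 63.6 W

P_delivered ≈ 63.6 W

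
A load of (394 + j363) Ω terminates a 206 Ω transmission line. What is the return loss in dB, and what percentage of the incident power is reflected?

RL ≈ 4.69 dB; 34% of incident power reflected

Γ = (188 + j363)/(600 + j363), |Γ| = 0.583
RL = −20·log₁₀(0.583) = 4.69 dB
P_refl/P_inc = |Γ|² = 0.34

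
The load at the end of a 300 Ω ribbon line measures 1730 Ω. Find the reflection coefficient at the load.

Γ = 0.704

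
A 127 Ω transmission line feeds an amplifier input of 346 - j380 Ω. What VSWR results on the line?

Γ = (Z_L − Z_0)/(Z_L + Z_0) = (219 − j380)/(473 − j380)
|Γ| = 439/607 = 0.723
VSWR = (1 + |Γ|)/(1 − |Γ|) = 1.72/0.277

VSWR ≈ 6.22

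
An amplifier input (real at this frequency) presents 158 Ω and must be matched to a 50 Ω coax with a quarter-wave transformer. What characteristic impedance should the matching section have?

Z_qwt ≈ 88.9 Ω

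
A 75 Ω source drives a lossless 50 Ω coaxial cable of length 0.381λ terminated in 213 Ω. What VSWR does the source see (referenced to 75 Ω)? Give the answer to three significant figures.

βl = 2π × 0.381 = 137°
tan(βl) = -0.927
Z_in = Z_0·(Z_L + jZ_0·tanβl)/(Z_0 + jZ_L·tanβl) = 23.9 + j47.9 Ω
Γ_s = (Z_in − Z_s)/(Z_in + Z_s) = (-51.1 + j47.9)/(98.9 + j47.9), |Γ_s| = 0.638
VSWR = (1 + |Γ_s|)/(1 − |Γ_s|)

VSWR ≈ 4.52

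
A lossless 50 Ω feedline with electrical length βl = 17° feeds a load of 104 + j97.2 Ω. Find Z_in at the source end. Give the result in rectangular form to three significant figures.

Z_in ≈ 200 − j36 Ω

tan(βl) = tan(17°) = 0.306
Z_in = Z_0·(Z_L + jZ_0·tanβl)/(Z_0 + jZ_L·tanβl)
     = 50·(104 + j112)/(20.3 + j31.8)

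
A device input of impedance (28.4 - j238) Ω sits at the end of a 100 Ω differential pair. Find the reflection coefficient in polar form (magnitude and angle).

Γ = (Z_L − Z_0)/(Z_L + Z_0) = (-71.6 − j238)/(128.4 − j238)
|Γ| = 249/270 = 0.919

Γ ≈ 0.919 ∠ -45.1°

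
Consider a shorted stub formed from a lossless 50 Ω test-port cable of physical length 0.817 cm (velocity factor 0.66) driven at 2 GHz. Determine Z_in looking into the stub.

λ = v/f = 0.66·c / 2 GHz = 0.099 m
βl = 2π·l/λ = 2π × 0.0825 = 29.7°
tan(βl) = 0.571
For a shorted stub, Z_in = jZ_0·tan(βl)

Z_in ≈ +j28.5 Ω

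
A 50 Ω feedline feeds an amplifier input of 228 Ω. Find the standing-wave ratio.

VSWR ≈ 4.56

For a purely resistive load, VSWR = R_L/Z_0 or Z_0/R_L (whichever > 1) = 228/50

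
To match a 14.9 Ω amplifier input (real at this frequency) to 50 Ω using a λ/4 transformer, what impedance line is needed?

Z_qwt = √(Z_0·R_L) = √(50 × 14.9) = √745

Z_qwt ≈ 27.3 Ω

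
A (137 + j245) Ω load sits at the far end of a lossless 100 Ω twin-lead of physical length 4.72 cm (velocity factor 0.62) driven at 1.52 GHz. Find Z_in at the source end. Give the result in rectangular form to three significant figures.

λ = v/f = 0.62·c / 1.52 GHz = 0.122 m
βl = 2π·l/λ = 2π × 0.386 = 139°
tan(βl) = tan(139°) = -0.874
Z_in = Z_0·(Z_L + jZ_0·tanβl)/(Z_0 + jZ_L·tanβl)
     = 100·(137 + j158)/(314 − j120)

Z_in ≈ 21.4 + j58.3 Ω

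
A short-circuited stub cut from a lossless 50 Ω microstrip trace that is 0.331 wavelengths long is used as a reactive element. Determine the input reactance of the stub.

X_in ≈ -89.6 Ω (capacitive)

βl = 2π × 0.331 = 119°
tan(βl) = -1.79
For a short-circuited stub, Z_in = jZ_0·tan(βl)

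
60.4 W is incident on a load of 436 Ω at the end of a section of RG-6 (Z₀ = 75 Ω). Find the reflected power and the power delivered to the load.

P_reflected ≈ 30.1 W; P_delivered ≈ 30.3 W

Γ = (436 − 75)/(436 + 75) = 0.706
|Γ|² = 0.499
P_refl = |Γ|²·P_inc = 30.1 W, P_del = (1 − |Γ|²)·P_inc = 30.3 W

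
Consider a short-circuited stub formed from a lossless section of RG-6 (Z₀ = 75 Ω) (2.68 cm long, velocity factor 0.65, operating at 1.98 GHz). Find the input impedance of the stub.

Z_in ≈ −j536 Ω

λ = v/f = 0.65·c / 1.98 GHz = 0.0985 m
βl = 2π·l/λ = 2π × 0.272 = 98°
tan(βl) = -7.15
For a short-circuited stub, Z_in = jZ_0·tan(βl)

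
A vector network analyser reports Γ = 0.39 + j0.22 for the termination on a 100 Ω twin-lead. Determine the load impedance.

Z_L = Z_0·(1 + Γ)/(1 − Γ) = 100·(1.39 + j0.22)/(0.61 − j0.22)

Z_L ≈ 190 + j105 Ω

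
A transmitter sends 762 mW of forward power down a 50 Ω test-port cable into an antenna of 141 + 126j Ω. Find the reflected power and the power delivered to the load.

|Γ| = |(91 + j126)/(191 + j126)| = 0.679
|Γ|² = 0.461
P_refl = |Γ|²·P_inc = 352 mW, P_del = (1 − |Γ|²)·P_inc = 410 mW

P_reflected ≈ 352 mW; P_delivered ≈ 410 mW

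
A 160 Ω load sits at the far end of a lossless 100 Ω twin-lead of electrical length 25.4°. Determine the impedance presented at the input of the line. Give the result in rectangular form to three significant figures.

tan(βl) = tan(25.4°) = 0.475
Z_in = Z_0·(Z_L + jZ_0·tanβl)/(Z_0 + jZ_L·tanβl)
     = 100·(160 + j47.5)/(100 + j76)

Z_in ≈ 124 − j47 Ω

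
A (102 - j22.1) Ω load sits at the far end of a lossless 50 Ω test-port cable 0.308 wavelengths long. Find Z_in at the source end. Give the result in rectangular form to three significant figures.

Z_in ≈ 28.1 + j19.9 Ω

βl = 2π × 0.308 = 111°
tan(βl) = tan(111°) = -2.62
Z_in = Z_0·(Z_L + jZ_0·tanβl)/(Z_0 + jZ_L·tanβl)
     = 50·(102 − j153)/(-7.93 − j267)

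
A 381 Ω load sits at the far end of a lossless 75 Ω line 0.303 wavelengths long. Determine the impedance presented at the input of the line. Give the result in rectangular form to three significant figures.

βl = 2π × 0.303 = 109°
tan(βl) = tan(109°) = -2.89
Z_in = Z_0·(Z_L + jZ_0·tanβl)/(Z_0 + jZ_L·tanβl)
     = 75·(381 − j217)/(75 − j1100)

Z_in ≈ 16.5 + j24.8 Ω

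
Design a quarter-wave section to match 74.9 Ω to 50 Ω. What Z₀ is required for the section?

Z_qwt ≈ 61.2 Ω

Z_qwt = √(Z_0·R_L) = √(50 × 74.9) = √3745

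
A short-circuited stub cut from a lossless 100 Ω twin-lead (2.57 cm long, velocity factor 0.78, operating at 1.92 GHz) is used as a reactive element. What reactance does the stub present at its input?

λ = v/f = 0.78·c / 1.92 GHz = 0.122 m
βl = 2π·l/λ = 2π × 0.211 = 75.9°
tan(βl) = 3.99
For a short-circuited stub, Z_in = jZ_0·tan(βl)

X_in ≈ 399 Ω (inductive)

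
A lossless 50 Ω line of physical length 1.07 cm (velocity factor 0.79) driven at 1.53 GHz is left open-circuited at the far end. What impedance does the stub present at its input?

λ = v/f = 0.79·c / 1.53 GHz = 0.155 m
βl = 2π·l/λ = 2π × 0.0691 = 24.9°
tan(βl) = 0.463
For an open-circuited stub, Z_in = −jZ_0·cot(βl) = −jZ_0/tan(βl)

Z_in ≈ −j108 Ω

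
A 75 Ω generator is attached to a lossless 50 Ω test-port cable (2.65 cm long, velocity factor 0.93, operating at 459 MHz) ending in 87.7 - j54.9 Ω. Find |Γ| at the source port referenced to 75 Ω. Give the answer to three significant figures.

|Γ| ≈ 0.422

λ = v/f = 0.93·c / 459 MHz = 0.608 m
βl = 2π·l/λ = 2π × 0.0436 = 15.7°
tan(βl) = 0.281
Z_in = Z_0·(Z_L + jZ_0·tanβl)/(Z_0 + jZ_L·tanβl) = 48.4 − j49.4 Ω
Γ_s = (Z_in − Z_s)/(Z_in + Z_s) = (-26.6 − j49.4)/(123 − j49.4), |Γ_s| = 0.422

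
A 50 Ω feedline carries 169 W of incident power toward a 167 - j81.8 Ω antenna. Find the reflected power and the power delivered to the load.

P_reflected ≈ 64 W; P_delivered ≈ 105 W

|Γ| = |(117 − j81.8)/(217 − j81.8)| = 0.616
|Γ|² = 0.379
P_refl = |Γ|²·P_inc = 64 W, P_del = (1 − |Γ|²)·P_inc = 105 W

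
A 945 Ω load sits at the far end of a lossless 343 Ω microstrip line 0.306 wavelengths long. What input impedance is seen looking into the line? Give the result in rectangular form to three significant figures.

βl = 2π × 0.306 = 110°
tan(βl) = tan(110°) = -2.72
Z_in = Z_0·(Z_L + jZ_0·tanβl)/(Z_0 + jZ_L·tanβl)
     = 343·(945 − j934)/(343 − j2570)

Z_in ≈ 139 + j107 Ω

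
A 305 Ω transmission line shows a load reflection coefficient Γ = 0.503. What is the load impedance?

Z_L ≈ 922 Ω

Z_L = Z_0·(1 + Γ)/(1 − Γ) = 305·(1.5)/(0.497)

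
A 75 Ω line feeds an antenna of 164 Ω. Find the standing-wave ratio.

VSWR ≈ 2.19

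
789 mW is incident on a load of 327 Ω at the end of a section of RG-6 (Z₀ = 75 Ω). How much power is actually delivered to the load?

P_delivered ≈ 479 mW

Γ = (327 − 75)/(327 + 75) = 0.627
|Γ|² = 0.393
P_refl = |Γ|²·P_inc = 310 mW, P_del = (1 − |Γ|²)·P_inc = 479 mW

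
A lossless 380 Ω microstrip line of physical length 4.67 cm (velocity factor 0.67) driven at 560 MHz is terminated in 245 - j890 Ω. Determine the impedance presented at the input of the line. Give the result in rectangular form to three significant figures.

Z_in ≈ 41.2 − j147 Ω

λ = v/f = 0.67·c / 560 MHz = 0.359 m
βl = 2π·l/λ = 2π × 0.13 = 46.8°
tan(βl) = tan(46.8°) = 1.07
Z_in = Z_0·(Z_L + jZ_0·tanβl)/(Z_0 + jZ_L·tanβl)
     = 380·(245 − j485)/(1330 + j261)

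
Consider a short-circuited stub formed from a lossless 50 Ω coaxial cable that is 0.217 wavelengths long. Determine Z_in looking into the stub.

Z_in ≈ +j238 Ω

βl = 2π × 0.217 = 78.1°
tan(βl) = 4.75
For a short-circuited stub, Z_in = jZ_0·tan(βl)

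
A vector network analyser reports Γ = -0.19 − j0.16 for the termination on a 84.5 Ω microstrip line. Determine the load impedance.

Z_L = Z_0·(1 + Γ)/(1 − Γ) = 84.5·(0.81 − j0.16)/(1.19 + j0.16)

Z_L ≈ 55 − j18.8 Ω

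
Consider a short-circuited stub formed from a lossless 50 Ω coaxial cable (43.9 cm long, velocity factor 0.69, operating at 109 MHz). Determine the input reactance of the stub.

λ = v/f = 0.69·c / 109 MHz = 1.9 m
βl = 2π·l/λ = 2π × 0.231 = 83.2°
tan(βl) = 8.41
For a short-circuited stub, Z_in = jZ_0·tan(βl)

X_in ≈ 421 Ω (inductive)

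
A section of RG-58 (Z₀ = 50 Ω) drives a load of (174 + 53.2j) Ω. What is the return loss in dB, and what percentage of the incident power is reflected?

Γ = (124 + j53.2)/(224 + j53.2), |Γ| = 0.586
RL = −20·log₁₀(0.586) = 4.64 dB
P_refl/P_inc = |Γ|² = 0.343

RL ≈ 4.64 dB; 34.3% of incident power reflected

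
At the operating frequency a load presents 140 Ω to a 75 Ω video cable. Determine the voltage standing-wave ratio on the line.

For a purely resistive load, VSWR = R_L/Z_0 or Z_0/R_L (whichever > 1) = 140/75

VSWR ≈ 1.87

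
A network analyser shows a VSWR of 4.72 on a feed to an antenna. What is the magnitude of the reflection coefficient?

|Γ| ≈ 0.65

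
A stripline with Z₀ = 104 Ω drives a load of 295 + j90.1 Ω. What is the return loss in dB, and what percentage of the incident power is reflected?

RL ≈ 5.74 dB; 26.7% of incident power reflected

Γ = (191 + j90.1)/(399 + j90.1), |Γ| = 0.516
RL = −20·log₁₀(0.516) = 5.74 dB
P_refl/P_inc = |Γ|² = 0.267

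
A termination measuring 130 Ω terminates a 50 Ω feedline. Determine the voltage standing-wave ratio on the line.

VSWR ≈ 2.6

Γ = (130 − 50)/(130 + 50) = 0.444
VSWR = (1 + 0.444)/(1 − 0.444)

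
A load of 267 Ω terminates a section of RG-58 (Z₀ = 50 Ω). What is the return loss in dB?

RL ≈ 3.29 dB

Γ = (267 − 50)/(267 + 50) = 0.685
RL = −20·log₁₀|Γ| = −20·log₁₀(0.685)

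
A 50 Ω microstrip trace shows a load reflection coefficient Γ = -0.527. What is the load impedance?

Z_L ≈ 15.5 Ω

Z_L = Z_0·(1 + Γ)/(1 − Γ) = 50·(0.473)/(1.53)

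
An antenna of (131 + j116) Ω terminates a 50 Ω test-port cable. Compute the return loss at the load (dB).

Γ = (81 + j116)/(181 + j116), |Γ| = 0.658
RL = −20·log₁₀|Γ| = −20·log₁₀(0.658)

RL ≈ 3.63 dB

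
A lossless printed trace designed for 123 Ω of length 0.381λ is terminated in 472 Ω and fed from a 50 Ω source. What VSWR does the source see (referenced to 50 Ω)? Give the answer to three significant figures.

VSWR ≈ 5.98

βl = 2π × 0.381 = 137°
tan(βl) = -0.927
Z_in = Z_0·(Z_L + jZ_0·tanβl)/(Z_0 + jZ_L·tanβl) = 64.3 + j115 Ω
Γ_s = (Z_in − Z_s)/(Z_in + Z_s) = (14.3 + j115)/(114 + j115), |Γ_s| = 0.714
VSWR = (1 + |Γ_s|)/(1 − |Γ_s|)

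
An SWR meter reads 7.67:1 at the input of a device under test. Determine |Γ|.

|Γ| ≈ 0.769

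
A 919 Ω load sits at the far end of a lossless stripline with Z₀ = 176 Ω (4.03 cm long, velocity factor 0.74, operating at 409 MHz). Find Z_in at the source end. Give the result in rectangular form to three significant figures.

Z_in ≈ 146 − j294 Ω

λ = v/f = 0.74·c / 409 MHz = 0.543 m
βl = 2π·l/λ = 2π × 0.0742 = 26.7°
tan(βl) = tan(26.7°) = 0.504
Z_in = Z_0·(Z_L + jZ_0·tanβl)/(Z_0 + jZ_L·tanβl)
     = 176·(919 + j88.6)/(176 + j463)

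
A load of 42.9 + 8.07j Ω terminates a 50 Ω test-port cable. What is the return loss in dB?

RL ≈ 18.8 dB

Γ = (-7.1 + j8.07)/(92.9 + j8.07), |Γ| = 0.115
RL = −20·log₁₀|Γ| = −20·log₁₀(0.115)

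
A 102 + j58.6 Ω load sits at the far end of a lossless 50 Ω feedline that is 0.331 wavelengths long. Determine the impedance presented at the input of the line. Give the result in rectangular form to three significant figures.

βl = 2π × 0.331 = 119°
tan(βl) = tan(119°) = -1.79
Z_in = Z_0·(Z_L + jZ_0·tanβl)/(Z_0 + jZ_L·tanβl)
     = 50·(102 − j31)/(155 − j183)

Z_in ≈ 18.7 + j12 Ω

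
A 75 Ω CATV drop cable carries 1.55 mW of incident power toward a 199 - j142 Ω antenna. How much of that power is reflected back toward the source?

P_reflected ≈ 0.578 mW

|Γ| = |(124 − j142)/(274 − j142)| = 0.611
|Γ|² = 0.373
P_refl = |Γ|²·P_inc = 0.578 mW, P_del = (1 − |Γ|²)·P_inc = 0.972 mW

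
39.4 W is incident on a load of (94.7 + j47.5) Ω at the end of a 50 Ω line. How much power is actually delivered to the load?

|Γ| = |(44.7 + j47.5)/(144.7 + j47.5)| = 0.428
|Γ|² = 0.183
P_refl = |Γ|²·P_inc = 7.23 W, P_del = (1 − |Γ|²)·P_inc = 32.2 W

P_delivered ≈ 32.2 W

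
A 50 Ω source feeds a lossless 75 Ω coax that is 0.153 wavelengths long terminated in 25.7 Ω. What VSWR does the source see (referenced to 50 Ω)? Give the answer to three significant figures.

VSWR ≈ 3.63

βl = 2π × 0.153 = 55.1°
tan(βl) = 1.43
Z_in = Z_0·(Z_L + jZ_0·tanβl)/(Z_0 + jZ_L·tanβl) = 63.2 + j76.4 Ω
Γ_s = (Z_in − Z_s)/(Z_in + Z_s) = (13.2 + j76.4)/(113 + j76.4), |Γ_s| = 0.568
VSWR = (1 + |Γ_s|)/(1 − |Γ_s|)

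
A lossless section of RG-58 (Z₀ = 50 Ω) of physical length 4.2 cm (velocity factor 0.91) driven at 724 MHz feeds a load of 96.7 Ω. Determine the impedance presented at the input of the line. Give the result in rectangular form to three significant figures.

λ = v/f = 0.91·c / 724 MHz = 0.377 m
βl = 2π·l/λ = 2π × 0.111 = 40.1°
tan(βl) = tan(40.1°) = 0.842
Z_in = Z_0·(Z_L + jZ_0·tanβl)/(Z_0 + jZ_L·tanβl)
     = 50·(96.7 + j42.1)/(50 + j81.4)

Z_in ≈ 45.3 − j31.6 Ω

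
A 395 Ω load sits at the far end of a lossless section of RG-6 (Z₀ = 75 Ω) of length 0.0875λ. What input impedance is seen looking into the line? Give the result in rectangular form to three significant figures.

βl = 2π × 0.0875 = 31.5°
tan(βl) = tan(31.5°) = 0.613
Z_in = Z_0·(Z_L + jZ_0·tanβl)/(Z_0 + jZ_L·tanβl)
     = 75·(395 + j46)/(75 + j242)

Z_in ≈ 47.6 − j108 Ω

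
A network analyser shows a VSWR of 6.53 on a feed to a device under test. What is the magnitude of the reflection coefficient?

|Γ| = (S − 1)/(S + 1) = (6.53 − 1)/(6.53 + 1) = 5.53/7.53

|Γ| ≈ 0.734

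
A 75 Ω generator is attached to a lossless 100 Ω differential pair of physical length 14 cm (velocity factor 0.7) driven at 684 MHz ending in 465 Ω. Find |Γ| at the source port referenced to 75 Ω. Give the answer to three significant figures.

|Γ| ≈ 0.714

λ = v/f = 0.7·c / 684 MHz = 0.307 m
βl = 2π·l/λ = 2π × 0.456 = 164°
tan(βl) = -0.284
Z_in = Z_0·(Z_L + jZ_0·tanβl)/(Z_0 + jZ_L·tanβl) = 183 + j213 Ω
Γ_s = (Z_in − Z_s)/(Z_in + Z_s) = (108 + j213)/(258 + j213), |Γ_s| = 0.714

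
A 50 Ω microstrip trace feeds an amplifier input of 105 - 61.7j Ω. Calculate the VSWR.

VSWR ≈ 2.96

Γ = (Z_L − Z_0)/(Z_L + Z_0) = (55 − j61.7)/(155 − j61.7)
|Γ| = 82.7/167 = 0.495
VSWR = (1 + |Γ|)/(1 − |Γ|) = 1.5/0.505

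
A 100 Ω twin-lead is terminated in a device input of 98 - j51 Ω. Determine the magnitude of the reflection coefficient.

|Γ| ≈ 0.25

Γ = (Z_L − Z_0)/(Z_L + Z_0) = (-2 − j51)/(198 − j51)
|Γ| = 51/204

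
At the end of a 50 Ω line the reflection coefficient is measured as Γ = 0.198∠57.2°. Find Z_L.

Z_L = Z_0·(1 + Γ)/(1 − Γ) = 50·(1.11 + j0.166)/(0.893 − j0.166)

Z_L ≈ 58.3 + j20.2 Ω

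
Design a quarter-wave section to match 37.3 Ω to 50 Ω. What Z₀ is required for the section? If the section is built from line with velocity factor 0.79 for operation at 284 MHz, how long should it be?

Z_qwt ≈ 43.2 Ω; length ≈ 20.9 cm

Z_qwt = √(Z_0·R_L) = √(50 × 37.3) = √1865
λ = 0.79·c/f = 0.835 m, so l = λ/4 = 0.209 m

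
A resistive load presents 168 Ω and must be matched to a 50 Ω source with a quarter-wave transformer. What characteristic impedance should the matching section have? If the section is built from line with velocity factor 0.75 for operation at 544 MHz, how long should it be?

Z_qwt ≈ 91.7 Ω; length ≈ 10.3 cm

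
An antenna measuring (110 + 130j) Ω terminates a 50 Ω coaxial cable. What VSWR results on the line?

Γ = (Z_L − Z_0)/(Z_L + Z_0) = (60 + j130)/(160 + j130)
|Γ| = 143/206 = 0.695
VSWR = (1 + |Γ|)/(1 − |Γ|) = 1.69/0.305

VSWR ≈ 5.55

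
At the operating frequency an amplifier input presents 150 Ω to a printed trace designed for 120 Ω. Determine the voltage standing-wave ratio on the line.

VSWR ≈ 1.25

Γ = (150 − 120)/(150 + 120) = 0.111
VSWR = (1 + 0.111)/(1 − 0.111)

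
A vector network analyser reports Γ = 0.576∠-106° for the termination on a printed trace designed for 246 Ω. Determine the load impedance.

Z_L ≈ 99.7 − j165 Ω

Z_L = Z_0·(1 + Γ)/(1 − Γ) = 246·(0.841 − j0.554)/(1.16 + j0.554)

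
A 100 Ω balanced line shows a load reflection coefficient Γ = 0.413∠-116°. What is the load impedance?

Z_L ≈ 54.1 − j48.4 Ω

Z_L = Z_0·(1 + Γ)/(1 − Γ) = 100·(0.819 − j0.371)/(1.18 + j0.371)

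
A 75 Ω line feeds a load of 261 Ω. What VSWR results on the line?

VSWR ≈ 3.48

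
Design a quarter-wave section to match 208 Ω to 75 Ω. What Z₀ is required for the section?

Z_qwt = √(Z_0·R_L) = √(75 × 208) = √15600

Z_qwt ≈ 125 Ω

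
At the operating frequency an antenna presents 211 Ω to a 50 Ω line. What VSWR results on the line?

VSWR ≈ 4.22

Γ = (211 − 50)/(211 + 50) = 0.617
VSWR = (1 + 0.617)/(1 − 0.617)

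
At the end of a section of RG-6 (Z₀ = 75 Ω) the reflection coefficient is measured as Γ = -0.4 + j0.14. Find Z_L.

Z_L = Z_0·(1 + Γ)/(1 − Γ) = 75·(0.6 + j0.14)/(1.4 − j0.14)

Z_L ≈ 31.1 + j10.6 Ω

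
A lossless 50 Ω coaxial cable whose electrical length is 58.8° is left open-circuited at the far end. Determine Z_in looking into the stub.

tan(βl) = 1.65
For an open-circuited stub, Z_in = −jZ_0·cot(βl) = −jZ_0/tan(βl)

Z_in ≈ −j30.3 Ω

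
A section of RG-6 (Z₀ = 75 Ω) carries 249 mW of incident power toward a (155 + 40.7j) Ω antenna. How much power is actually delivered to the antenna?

P_delivered ≈ 212 mW

|Γ| = |(80 + j40.7)/(230 + j40.7)| = 0.384
|Γ|² = 0.148
P_refl = |Γ|²·P_inc = 36.8 mW, P_del = (1 − |Γ|²)·P_inc = 212 mW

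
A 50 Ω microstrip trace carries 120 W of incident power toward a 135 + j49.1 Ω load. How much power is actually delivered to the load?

|Γ| = |(85 + j49.1)/(185 + j49.1)| = 0.513
|Γ|² = 0.263
P_refl = |Γ|²·P_inc = 31.6 W, P_del = (1 − |Γ|²)·P_inc = 88.4 W

P_delivered ≈ 88.4 W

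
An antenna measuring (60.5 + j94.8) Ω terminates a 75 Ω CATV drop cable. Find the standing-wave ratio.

Γ = (Z_L − Z_0)/(Z_L + Z_0) = (-14.5 + j94.8)/(135.5 + j94.8)
|Γ| = 95.9/165 = 0.58
VSWR = (1 + |Γ|)/(1 − |Γ|) = 1.58/0.42

VSWR ≈ 3.76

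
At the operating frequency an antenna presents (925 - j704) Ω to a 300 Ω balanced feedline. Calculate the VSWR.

VSWR ≈ 4.99

Γ = (Z_L − Z_0)/(Z_L + Z_0) = (625 − j704)/(1225 − j704)
|Γ| = 941/1410 = 0.666
VSWR = (1 + |Γ|)/(1 − |Γ|) = 1.67/0.334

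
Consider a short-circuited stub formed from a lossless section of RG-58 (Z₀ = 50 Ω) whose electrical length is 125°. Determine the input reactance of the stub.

tan(βl) = -1.43
For a short-circuited stub, Z_in = jZ_0·tan(βl)

X_in ≈ -71.4 Ω (capacitive)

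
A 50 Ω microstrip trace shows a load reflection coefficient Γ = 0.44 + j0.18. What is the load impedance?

Z_L = Z_0·(1 + Γ)/(1 − Γ) = 50·(1.44 + j0.18)/(0.56 − j0.18)

Z_L ≈ 112 + j52 Ω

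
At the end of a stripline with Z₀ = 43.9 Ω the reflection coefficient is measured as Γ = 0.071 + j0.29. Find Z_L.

Z_L = Z_0·(1 + Γ)/(1 − Γ) = 43.9·(1.07 + j0.29)/(0.929 − j0.29)

Z_L ≈ 42.2 + j26.9 Ω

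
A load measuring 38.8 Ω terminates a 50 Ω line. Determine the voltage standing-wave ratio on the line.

VSWR ≈ 1.29

For a purely resistive load, VSWR = R_L/Z_0 or Z_0/R_L (whichever > 1) = 50/38.8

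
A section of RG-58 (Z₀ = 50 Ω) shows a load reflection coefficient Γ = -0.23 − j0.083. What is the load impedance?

Z_L ≈ 30.9 − j5.46 Ω

Z_L = Z_0·(1 + Γ)/(1 − Γ) = 50·(0.77 − j0.083)/(1.23 + j0.083)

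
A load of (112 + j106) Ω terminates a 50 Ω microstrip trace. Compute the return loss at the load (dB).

RL ≈ 3.95 dB

Γ = (62 + j106)/(162 + j106), |Γ| = 0.634
RL = −20·log₁₀|Γ| = −20·log₁₀(0.634)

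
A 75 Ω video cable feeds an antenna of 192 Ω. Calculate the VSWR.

Γ = (192 − 75)/(192 + 75) = 0.438
VSWR = (1 + 0.438)/(1 − 0.438)

VSWR ≈ 2.56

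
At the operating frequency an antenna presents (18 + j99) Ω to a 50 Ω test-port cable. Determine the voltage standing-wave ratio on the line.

VSWR ≈ 14

Γ = (Z_L − Z_0)/(Z_L + Z_0) = (-32 + j99)/(68 + j99)
|Γ| = 104/120 = 0.866
VSWR = (1 + |Γ|)/(1 − |Γ|) = 1.87/0.134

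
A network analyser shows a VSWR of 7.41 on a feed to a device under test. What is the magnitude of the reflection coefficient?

|Γ| = (S − 1)/(S + 1) = (7.41 − 1)/(7.41 + 1) = 6.41/8.41

|Γ| ≈ 0.762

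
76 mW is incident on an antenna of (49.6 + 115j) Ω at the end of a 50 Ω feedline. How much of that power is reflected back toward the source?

|Γ| = |(-0.4 + j115)/(99.6 + j115)| = 0.756
|Γ|² = 0.571
P_refl = |Γ|²·P_inc = 43.4 mW, P_del = (1 − |Γ|²)·P_inc = 32.6 mW

P_reflected ≈ 43.4 mW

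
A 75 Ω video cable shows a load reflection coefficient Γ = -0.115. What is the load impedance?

Z_L = Z_0·(1 + Γ)/(1 − Γ) = 75·(0.885)/(1.11)

Z_L ≈ 59.5 Ω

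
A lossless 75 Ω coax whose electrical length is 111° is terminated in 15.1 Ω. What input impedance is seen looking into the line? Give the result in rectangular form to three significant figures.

tan(βl) = tan(111°) = -2.61
Z_in = Z_0·(Z_L + jZ_0·tanβl)/(Z_0 + jZ_L·tanβl)
     = 75·(15.1 − j195)/(75 − j39.3)

Z_in ≈ 92.2 − j147 Ω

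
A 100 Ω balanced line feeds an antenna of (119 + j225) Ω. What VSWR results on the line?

Γ = (Z_L − Z_0)/(Z_L + Z_0) = (19 + j225)/(219 + j225)
|Γ| = 226/314 = 0.719
VSWR = (1 + |Γ|)/(1 − |Γ|) = 1.72/0.281

VSWR ≈ 6.12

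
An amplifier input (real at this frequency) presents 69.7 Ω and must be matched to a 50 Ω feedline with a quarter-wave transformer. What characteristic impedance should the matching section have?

Z_qwt = √(Z_0·R_L) = √(50 × 69.7) = √3485

Z_qwt ≈ 59 Ω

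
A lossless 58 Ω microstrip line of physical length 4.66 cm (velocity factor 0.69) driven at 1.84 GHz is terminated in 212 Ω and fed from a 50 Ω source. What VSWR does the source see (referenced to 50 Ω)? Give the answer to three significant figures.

VSWR ≈ 3.96

λ = v/f = 0.69·c / 1.84 GHz = 0.112 m
βl = 2π·l/λ = 2π × 0.414 = 149°
tan(βl) = -0.598
Z_in = Z_0·(Z_L + jZ_0·tanβl)/(Z_0 + jZ_L·tanβl) = 49.8 + j74.2 Ω
Γ_s = (Z_in − Z_s)/(Z_in + Z_s) = (-0.187 + j74.2)/(99.8 + j74.2), |Γ_s| = 0.597
VSWR = (1 + |Γ_s|)/(1 − |Γ_s|)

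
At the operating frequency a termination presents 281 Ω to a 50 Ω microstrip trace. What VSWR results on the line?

VSWR ≈ 5.62

Γ = (281 − 50)/(281 + 50) = 0.698
VSWR = (1 + 0.698)/(1 − 0.698)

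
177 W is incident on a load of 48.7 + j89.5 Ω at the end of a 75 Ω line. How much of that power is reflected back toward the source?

P_reflected ≈ 66.1 W

|Γ| = |(-26.3 + j89.5)/(123.7 + j89.5)| = 0.611
|Γ|² = 0.373
P_refl = |Γ|²·P_inc = 66.1 W, P_del = (1 − |Γ|²)·P_inc = 111 W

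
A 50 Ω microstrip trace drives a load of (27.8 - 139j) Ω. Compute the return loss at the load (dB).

Γ = (-22.2 − j139)/(77.8 − j139), |Γ| = 0.884
RL = −20·log₁₀|Γ| = −20·log₁₀(0.884)

RL ≈ 1.07 dB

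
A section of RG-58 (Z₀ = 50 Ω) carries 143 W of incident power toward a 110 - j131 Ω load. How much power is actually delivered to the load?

|Γ| = |(60 − j131)/(160 − j131)| = 0.697
|Γ|² = 0.486
P_refl = |Γ|²·P_inc = 69.4 W, P_del = (1 − |Γ|²)·P_inc = 73.6 W

P_delivered ≈ 73.6 W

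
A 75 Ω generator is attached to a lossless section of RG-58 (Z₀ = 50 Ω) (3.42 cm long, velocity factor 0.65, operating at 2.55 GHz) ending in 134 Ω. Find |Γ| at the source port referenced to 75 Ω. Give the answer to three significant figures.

|Γ| ≈ 0.348

λ = v/f = 0.65·c / 2.55 GHz = 0.0765 m
βl = 2π·l/λ = 2π × 0.447 = 161°
tan(βl) = -0.344
Z_in = Z_0·(Z_L + jZ_0·tanβl)/(Z_0 + jZ_L·tanβl) = 81 + j57.5 Ω
Γ_s = (Z_in − Z_s)/(Z_in + Z_s) = (5.96 + j57.5)/(156 + j57.5), |Γ_s| = 0.348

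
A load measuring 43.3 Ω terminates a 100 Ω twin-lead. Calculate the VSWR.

VSWR ≈ 2.31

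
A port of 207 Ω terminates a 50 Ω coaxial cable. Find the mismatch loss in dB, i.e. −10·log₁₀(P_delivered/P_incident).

Γ = (207 − 50)/(207 + 50) = 0.611
|Γ|² = 0.373, so P_del/P_inc = 1 − |Γ|² = 0.627
ML = −10·log₁₀(1 − |Γ|²)

mismatch loss ≈ 2.03 dB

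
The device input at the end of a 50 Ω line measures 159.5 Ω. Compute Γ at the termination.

Γ = 0.523

Γ = (Z_L − Z_0)/(Z_L + Z_0) = (159.5 − 50)/(159.5 + 50) = 109.5/209.5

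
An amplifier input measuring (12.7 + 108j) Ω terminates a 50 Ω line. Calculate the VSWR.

VSWR ≈ 22.5

Γ = (Z_L − Z_0)/(Z_L + Z_0) = (-37.3 + j108)/(62.7 + j108)
|Γ| = 114/125 = 0.915
VSWR = (1 + |Γ|)/(1 − |Γ|) = 1.91/0.0851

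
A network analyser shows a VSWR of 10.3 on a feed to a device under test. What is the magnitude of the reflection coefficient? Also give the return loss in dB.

|Γ| ≈ 0.823; return loss ≈ 1.69 dB

|Γ| = (S − 1)/(S + 1) = (10.3 − 1)/(10.3 + 1) = 9.3/11.3
RL = −20·log₁₀|Γ| = −20·log₁₀(0.823)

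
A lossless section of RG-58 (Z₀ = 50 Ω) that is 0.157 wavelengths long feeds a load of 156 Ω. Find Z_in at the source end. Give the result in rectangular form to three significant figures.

Z_in ≈ 22 − j28.4 Ω

βl = 2π × 0.157 = 56.5°
tan(βl) = tan(56.5°) = 1.51
Z_in = Z_0·(Z_L + jZ_0·tanβl)/(Z_0 + jZ_L·tanβl)
     = 50·(156 + j75.6)/(50 + j236)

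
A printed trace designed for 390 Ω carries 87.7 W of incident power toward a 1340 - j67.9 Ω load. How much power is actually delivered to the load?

P_delivered ≈ 61.2 W

|Γ| = |(950 − j67.9)/(1730 − j67.9)| = 0.55
|Γ|² = 0.303
P_refl = |Γ|²·P_inc = 26.5 W, P_del = (1 − |Γ|²)·P_inc = 61.2 W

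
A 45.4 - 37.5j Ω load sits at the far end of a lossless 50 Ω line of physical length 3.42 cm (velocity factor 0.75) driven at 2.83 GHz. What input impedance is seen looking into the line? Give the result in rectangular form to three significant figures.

λ = v/f = 0.75·c / 2.83 GHz = 0.0795 m
βl = 2π·l/λ = 2π × 0.43 = 155°
tan(βl) = tan(155°) = -0.469
Z_in = Z_0·(Z_L + jZ_0·tanβl)/(Z_0 + jZ_L·tanβl)
     = 50·(45.4 − j61)/(32.4 − j21.3)

Z_in ≈ 92.1 − j33.5 Ω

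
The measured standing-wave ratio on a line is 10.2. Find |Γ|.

|Γ| ≈ 0.821

|Γ| = (S − 1)/(S + 1) = (10.2 − 1)/(10.2 + 1) = 9.2/11.2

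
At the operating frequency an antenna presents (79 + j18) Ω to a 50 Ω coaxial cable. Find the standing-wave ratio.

Γ = (Z_L − Z_0)/(Z_L + Z_0) = (29 + j18)/(129 + j18)
|Γ| = 34.1/130 = 0.262
VSWR = (1 + |Γ|)/(1 − |Γ|) = 1.26/0.738

VSWR ≈ 1.71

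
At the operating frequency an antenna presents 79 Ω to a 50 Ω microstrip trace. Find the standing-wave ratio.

VSWR ≈ 1.58

Γ = (79 − 50)/(79 + 50) = 0.225
VSWR = (1 + 0.225)/(1 − 0.225)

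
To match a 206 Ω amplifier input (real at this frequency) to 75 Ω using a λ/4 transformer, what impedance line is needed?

Z_qwt ≈ 124 Ω

Z_qwt = √(Z_0·R_L) = √(75 × 206) = √15450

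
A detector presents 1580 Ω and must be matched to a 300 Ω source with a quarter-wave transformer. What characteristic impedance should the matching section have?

Z_qwt ≈ 688 Ω

Z_qwt = √(Z_0·R_L) = √(300 × 1580) = √474000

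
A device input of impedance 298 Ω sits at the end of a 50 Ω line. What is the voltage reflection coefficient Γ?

Γ = (Z_L − Z_0)/(Z_L + Z_0) = (298 − 50)/(298 + 50) = 248/348

Γ = 0.713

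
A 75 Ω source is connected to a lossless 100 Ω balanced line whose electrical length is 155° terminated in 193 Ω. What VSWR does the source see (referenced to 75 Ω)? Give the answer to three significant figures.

VSWR ≈ 2.4

tan(βl) = -0.466
Z_in = Z_0·(Z_L + jZ_0·tanβl)/(Z_0 + jZ_L·tanβl) = 130 + j70.2 Ω
Γ_s = (Z_in − Z_s)/(Z_in + Z_s) = (54.8 + j70.2)/(205 + j70.2), |Γ_s| = 0.411
VSWR = (1 + |Γ_s|)/(1 − |Γ_s|)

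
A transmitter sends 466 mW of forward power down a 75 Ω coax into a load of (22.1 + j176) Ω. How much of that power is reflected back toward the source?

P_reflected ≈ 390 mW

|Γ| = |(-52.9 + j176)/(97.1 + j176)| = 0.914
|Γ|² = 0.836
P_refl = |Γ|²·P_inc = 390 mW, P_del = (1 − |Γ|²)·P_inc = 76.5 mW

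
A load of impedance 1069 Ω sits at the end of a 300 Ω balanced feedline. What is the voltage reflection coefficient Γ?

Γ = 0.562

Γ = (Z_L − Z_0)/(Z_L + Z_0) = (1069 − 300)/(1069 + 300) = 769/1369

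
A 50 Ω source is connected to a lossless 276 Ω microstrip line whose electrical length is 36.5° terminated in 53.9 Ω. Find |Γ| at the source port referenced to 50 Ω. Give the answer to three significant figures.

|Γ| ≈ 0.836

tan(βl) = 0.74
Z_in = Z_0·(Z_L + jZ_0·tanβl)/(Z_0 + jZ_L·tanβl) = 81.7 + j192 Ω
Γ_s = (Z_in − Z_s)/(Z_in + Z_s) = (31.7 + j192)/(132 + j192), |Γ_s| = 0.836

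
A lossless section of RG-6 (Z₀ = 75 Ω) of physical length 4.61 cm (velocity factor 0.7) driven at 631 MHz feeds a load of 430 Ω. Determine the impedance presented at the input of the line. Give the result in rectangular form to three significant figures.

Z_in ≈ 21.9 − j60 Ω

λ = v/f = 0.7·c / 631 MHz = 0.333 m
βl = 2π·l/λ = 2π × 0.139 = 49.9°
tan(βl) = tan(49.9°) = 1.19
Z_in = Z_0·(Z_L + jZ_0·tanβl)/(Z_0 + jZ_L·tanβl)
     = 75·(430 + j89)/(75 + j510)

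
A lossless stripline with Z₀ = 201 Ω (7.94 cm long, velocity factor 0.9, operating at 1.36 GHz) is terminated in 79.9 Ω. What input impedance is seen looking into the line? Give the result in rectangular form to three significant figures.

Z_in ≈ 113 − j114 Ω

λ = v/f = 0.9·c / 1.36 GHz = 0.199 m
βl = 2π·l/λ = 2π × 0.4 = 144°
tan(βl) = tan(144°) = -0.727
Z_in = Z_0·(Z_L + jZ_0·tanβl)/(Z_0 + jZ_L·tanβl)
     = 201·(79.9 − j146)/(201 − j58.1)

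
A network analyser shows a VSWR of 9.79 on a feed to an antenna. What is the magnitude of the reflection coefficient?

|Γ| = (S − 1)/(S + 1) = (9.79 − 1)/(9.79 + 1) = 8.79/10.8

|Γ| ≈ 0.815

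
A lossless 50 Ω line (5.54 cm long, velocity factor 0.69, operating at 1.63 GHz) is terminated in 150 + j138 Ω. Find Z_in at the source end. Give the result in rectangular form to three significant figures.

Z_in ≈ 28 + j70.3 Ω

λ = v/f = 0.69·c / 1.63 GHz = 0.127 m
βl = 2π·l/λ = 2π × 0.436 = 157°
tan(βl) = tan(157°) = -0.424
Z_in = Z_0·(Z_L + jZ_0·tanβl)/(Z_0 + jZ_L·tanβl)
     = 50·(150 + j117)/(108 − j63.5)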